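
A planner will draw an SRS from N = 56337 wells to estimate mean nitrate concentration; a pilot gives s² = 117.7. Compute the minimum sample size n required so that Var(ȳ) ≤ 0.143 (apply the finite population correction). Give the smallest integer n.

812

Without fpc, n₀ = s²/D = 117.7/0.143 = 823.0769.
With fpc, (1 − n/N)·s²/n ≤ D requires n ≥ n₀/(1 + n₀/N) = 823.0769/(1 + 823.0769/56337) = 811.2250.
Rounding up, n = 812.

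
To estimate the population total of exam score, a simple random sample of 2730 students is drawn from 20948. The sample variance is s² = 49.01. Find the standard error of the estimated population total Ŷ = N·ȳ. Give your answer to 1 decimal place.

2617.5

Var(Ŷ) = N²·Var(ȳ) = N²·(1 − n/N)·s²/n.
f = 2730/20948 = 0.13032270; Var(ȳ) = 0.86967730·49.01/2730 = 0.015612778.
Var(Ŷ) = 20948² · 0.015612778 = 6.851179 × 10^6.
SE(Ŷ) = √(6.851179 × 10^6) = 2617.5.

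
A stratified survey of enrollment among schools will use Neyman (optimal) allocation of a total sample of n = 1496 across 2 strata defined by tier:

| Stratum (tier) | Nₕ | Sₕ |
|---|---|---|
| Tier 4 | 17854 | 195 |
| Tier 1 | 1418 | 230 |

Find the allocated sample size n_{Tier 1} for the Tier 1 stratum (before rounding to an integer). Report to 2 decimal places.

Neyman allocation: nₕ = n·NₕSₕ / Σⱼ NⱼSⱼ.
Σ NⱼSⱼ = 17854·195 + 1418·230 = 3.80767 × 10^6.
n_{Tier 1} = 1496·1418·230 / (3.80767 × 10^6) = 128.14.

128.14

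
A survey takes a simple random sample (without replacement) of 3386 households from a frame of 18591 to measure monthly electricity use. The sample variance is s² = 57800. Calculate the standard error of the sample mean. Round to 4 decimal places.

Under SRS without replacement, Var(ȳ) = (1 − f)·s²/n with f = n/N = 3386/18591 = 0.18213114.
Var(ȳ) = (1 − 0.18213114)·57800/3386 = 0.81786886·17.070289 = 13.961258.
SE(ȳ) = √(13.961258) = 3.7365.

3.7365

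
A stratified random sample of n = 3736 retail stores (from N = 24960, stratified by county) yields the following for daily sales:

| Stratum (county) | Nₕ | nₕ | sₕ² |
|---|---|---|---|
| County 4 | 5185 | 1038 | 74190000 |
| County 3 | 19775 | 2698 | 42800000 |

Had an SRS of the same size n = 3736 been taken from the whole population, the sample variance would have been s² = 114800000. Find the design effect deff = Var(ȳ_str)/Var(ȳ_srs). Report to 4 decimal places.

0.4235

Var(ȳ_str) = Σ Wₕ²(1−fₕ)sₕ²/nₕ with Wₕ = Nₕ/24960:
  County 4: (5185/24960)²·(1−1038/5185)·74190000/1038 = 2466.8438
  County 3: (19775/24960)²·(1−2698/19775)·42800000/2698 = 8598.8571
  → Var(ȳ_str) = 11065.701.
Var(ȳ_srs) = (1 − 3736/24960)·114800000/3736 = 26128.692.
deff = 11065.701 / 26128.692 = 0.4235.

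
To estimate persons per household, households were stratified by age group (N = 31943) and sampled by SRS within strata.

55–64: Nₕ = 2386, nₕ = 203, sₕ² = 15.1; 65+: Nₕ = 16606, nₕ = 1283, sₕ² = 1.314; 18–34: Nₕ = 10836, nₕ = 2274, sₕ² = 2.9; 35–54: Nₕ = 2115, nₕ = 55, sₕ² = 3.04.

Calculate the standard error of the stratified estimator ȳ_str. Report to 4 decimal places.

Var(ȳ_str) = Σₕ Wₕ²(1 − fₕ)sₕ²/nₕ with Wₕ = Nₕ/N, N = 31943.
55–64: Wₕ = 0.07469555; term = 0.07469555²·(1 − 0.08507963)·15.1/203 = 3.7971144 × 10^-4.
65+: Wₕ = 0.51986351; term = 0.51986351²·(1 − 0.07726123)·1.314/1283 = 2.5540309 × 10^-4.
18–34: Wₕ = 0.33922925; term = 0.33922925²·(1 − 0.20985604)·2.9/2274 = 1.159579 × 10^-4.
35–54: Wₕ = 0.06621169; term = 0.06621169²·(1 − 0.02600473)·3.04/55 = 2.3601363 × 10^-4.
Sum = 9.8708606 × 10^-4.
SE = √(9.8708606 × 10^-4) = 0.0314.

0.0314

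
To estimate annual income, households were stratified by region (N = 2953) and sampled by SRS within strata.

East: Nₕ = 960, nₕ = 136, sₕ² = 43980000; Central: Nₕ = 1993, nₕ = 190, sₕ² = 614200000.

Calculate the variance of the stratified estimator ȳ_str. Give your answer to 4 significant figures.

1.361 × 10^6

Var(ȳ_str) = Σₕ Wₕ²(1 − fₕ)sₕ²/nₕ with Wₕ = Nₕ/N, N = 2953.
East: Wₕ = 0.32509313; term = 0.32509313²·(1 − 0.14166667)·43980000/136 = 29335.12.
Central: Wₕ = 0.67490687; term = 0.67490687²·(1 − 0.09533367)·614200000/190 = 1.3320862 × 10^6.
Sum = 1.3614213 × 10^6.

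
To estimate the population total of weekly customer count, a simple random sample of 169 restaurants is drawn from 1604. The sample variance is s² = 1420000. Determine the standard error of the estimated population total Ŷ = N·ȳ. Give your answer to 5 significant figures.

Var(Ŷ) = N²·Var(ȳ) = N²·(1 − n/N)·s²/n.
f = 169/1604 = 0.10536160; Var(ȳ) = 0.89463840·1420000/169 = 7517.0801.
Var(Ŷ) = 1604² · 7517.0801 = 1.9340064 × 10^10.
SE(Ŷ) = √(1.9340064 × 10^10) = 139070.

139070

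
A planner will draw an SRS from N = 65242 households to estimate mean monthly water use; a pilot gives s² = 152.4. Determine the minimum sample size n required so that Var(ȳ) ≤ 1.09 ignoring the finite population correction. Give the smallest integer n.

140

Without fpc, n₀ = s²/D = 152.4/1.09 = 139.8165.
Rounding up, n = 140.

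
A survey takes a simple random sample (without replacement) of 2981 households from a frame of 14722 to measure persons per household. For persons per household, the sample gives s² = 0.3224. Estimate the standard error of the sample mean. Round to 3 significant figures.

Under SRS without replacement, Var(ȳ) = (1 − f)·s²/n with f = n/N = 2981/14722 = 0.20248608.
Var(ȳ) = (1 − 0.20248608)·0.3224/2981 = 0.79751392·1.0815163 × 10^-4 = 8.6252428 × 10^-5.
SE(ȳ) = √(8.6252428 × 10^-5) = 0.00929.

0.00929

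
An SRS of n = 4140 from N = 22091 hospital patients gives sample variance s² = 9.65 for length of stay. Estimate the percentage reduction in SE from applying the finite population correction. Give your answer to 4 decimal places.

9.8560

f = n/N = 4140/22091 = 0.18740664.
SE_no-fpc = √(s²/n) = 0.04827958; SE_fpc = √((1−f)s²/n) = 0.043521126.
Ratio = √(1−f) = 0.90143961. Reduction = 100·(1 − 0.90143961) = 9.8560%.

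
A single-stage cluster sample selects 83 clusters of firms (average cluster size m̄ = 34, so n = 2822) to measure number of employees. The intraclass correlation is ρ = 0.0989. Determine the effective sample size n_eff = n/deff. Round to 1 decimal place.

661.9

deff = 1 + (34 − 1)·0.0989 = 1 + 3.2637 = 4.2637.
n_eff = 2822 / 4.2637 = 661.9.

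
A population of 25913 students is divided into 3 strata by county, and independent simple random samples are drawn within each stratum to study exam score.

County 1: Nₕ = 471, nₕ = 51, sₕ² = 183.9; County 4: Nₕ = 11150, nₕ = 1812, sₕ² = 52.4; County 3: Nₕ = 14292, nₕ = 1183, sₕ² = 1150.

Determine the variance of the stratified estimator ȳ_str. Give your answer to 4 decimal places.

Var(ȳ_str) = Σₕ Wₕ²(1 − fₕ)sₕ²/nₕ with Wₕ = Nₕ/N, N = 25913.
County 1: Wₕ = 0.01817620; term = 0.01817620²·(1 − 0.10828025)·183.9/51 = 0.001062298.
County 4: Wₕ = 0.43028596; term = 0.43028596²·(1 − 0.16251121)·52.4/1812 = 0.0044840086.
County 3: Wₕ = 0.55153784; term = 0.55153784²·(1 − 0.08277358)·1150/1183 = 0.27123159.
Sum = 0.2767779.

0.2768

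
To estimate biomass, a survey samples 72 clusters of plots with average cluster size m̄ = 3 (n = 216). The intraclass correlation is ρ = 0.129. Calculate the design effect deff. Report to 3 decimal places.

1.258

deff = 1 + (3 − 1)·0.129 = 1 + 0.258 = 1.258.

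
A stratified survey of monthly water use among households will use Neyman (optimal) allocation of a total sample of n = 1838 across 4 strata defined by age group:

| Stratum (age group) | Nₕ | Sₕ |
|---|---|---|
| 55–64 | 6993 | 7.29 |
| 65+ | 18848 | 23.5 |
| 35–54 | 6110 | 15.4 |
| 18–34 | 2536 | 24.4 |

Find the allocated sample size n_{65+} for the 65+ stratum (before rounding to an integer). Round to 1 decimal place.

Neyman allocation: nₕ = n·NₕSₕ / Σⱼ NⱼSⱼ.
Σ NⱼSⱼ = 6993·7.29 + 18848·23.5 + 6110·15.4 + 2536·24.4 = 649879.37.
n_{65+} = 1838·18848·23.5 / 649879.37 = 1252.7.

1252.7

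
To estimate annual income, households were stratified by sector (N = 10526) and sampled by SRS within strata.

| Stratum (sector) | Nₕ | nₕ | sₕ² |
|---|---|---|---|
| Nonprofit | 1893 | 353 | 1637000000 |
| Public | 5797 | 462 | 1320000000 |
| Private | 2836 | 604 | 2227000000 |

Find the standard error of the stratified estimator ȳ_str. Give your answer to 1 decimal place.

Var(ȳ_str) = Σₕ Wₕ²(1 − fₕ)sₕ²/nₕ with Wₕ = Nₕ/N, N = 10526.
Nonprofit: Wₕ = 0.17984040; term = 0.17984040²·(1 − 0.18647649)·1637000000/353 = 122016.5.
Public: Wₕ = 0.55073152; term = 0.55073152²·(1 − 0.07969639)·1320000000/462 = 797522.51.
Private: Wₕ = 0.26942808; term = 0.26942808²·(1 − 0.21297602)·2227000000/604 = 210647.82.
Sum = 1.1301868 × 10^6.
SE = √(1.1301868 × 10^6) = 1063.1.

1063.1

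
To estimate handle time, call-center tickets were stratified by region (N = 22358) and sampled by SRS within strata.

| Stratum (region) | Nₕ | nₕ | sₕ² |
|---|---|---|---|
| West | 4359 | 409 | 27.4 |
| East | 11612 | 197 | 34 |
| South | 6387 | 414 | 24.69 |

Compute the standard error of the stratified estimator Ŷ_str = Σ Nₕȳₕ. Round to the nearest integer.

Var(Ŷ_str) = Σₕ Nₕ²(1 − fₕ)sₕ²/nₕ.
West: 4359²·(1 − 409/4359)·27.4/409 = 1.1534831 × 10^6.
East: 11612²·(1 − 197/11612)·34/197 = 2.2876819 × 10^7.
South: 6387²·(1 − 414/6387)·24.69/414 = 2.2751508 × 10^6.
Sum = 2.6305453 × 10^7.
SE = √(2.6305453 × 10^7) = 5129.

5129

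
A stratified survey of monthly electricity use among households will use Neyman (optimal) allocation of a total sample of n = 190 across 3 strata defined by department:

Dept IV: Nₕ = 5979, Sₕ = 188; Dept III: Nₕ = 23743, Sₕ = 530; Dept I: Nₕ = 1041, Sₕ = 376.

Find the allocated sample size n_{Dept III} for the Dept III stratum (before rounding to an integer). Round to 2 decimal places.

169.58

Neyman allocation: nₕ = n·NₕSₕ / Σⱼ NⱼSⱼ.
Σ NⱼSⱼ = 5979·188 + 23743·530 + 1041·376 = 1.4099258 × 10^7.
n_{Dept III} = 190·23743·530 / (1.4099258 × 10^7) = 169.58.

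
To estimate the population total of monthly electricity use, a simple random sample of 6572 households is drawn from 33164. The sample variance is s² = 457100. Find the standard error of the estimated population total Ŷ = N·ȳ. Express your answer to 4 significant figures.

Var(Ŷ) = N²·Var(ȳ) = N²·(1 − n/N)·s²/n.
f = 6572/33164 = 0.19816669; Var(ȳ) = 0.80183331·457100/6572 = 55.76963.
Var(Ŷ) = 33164² · 55.76963 = 6.1338278 × 10^10.
SE(Ŷ) = √(6.1338278 × 10^10) = 247700.

247700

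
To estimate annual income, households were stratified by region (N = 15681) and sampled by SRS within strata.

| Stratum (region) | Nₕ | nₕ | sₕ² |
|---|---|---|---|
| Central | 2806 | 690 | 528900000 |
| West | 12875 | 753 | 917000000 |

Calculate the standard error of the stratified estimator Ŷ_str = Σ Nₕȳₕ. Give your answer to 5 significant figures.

1.3950 × 10^7

Var(Ŷ_str) = Σₕ Nₕ²(1 − fₕ)sₕ²/nₕ.
Central: 2806²·(1 − 690/2806)·528900000/690 = 4.5512198 × 10^12.
West: 12875²·(1 − 753/12875)·917000000/753 = 1.9006225 × 10^14.
Sum = 1.9461347 × 10^14.
SE = √(1.9461347 × 10^14) = 1.3950 × 10^7.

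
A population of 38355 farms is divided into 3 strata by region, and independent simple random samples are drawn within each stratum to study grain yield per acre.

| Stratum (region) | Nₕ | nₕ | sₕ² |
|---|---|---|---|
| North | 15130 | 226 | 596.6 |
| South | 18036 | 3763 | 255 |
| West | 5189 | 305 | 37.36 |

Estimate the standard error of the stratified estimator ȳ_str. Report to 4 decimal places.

Var(ȳ_str) = Σₕ Wₕ²(1 − fₕ)sₕ²/nₕ with Wₕ = Nₕ/N, N = 38355.
North: Wₕ = 0.39447269; term = 0.39447269²·(1 − 0.01493721)·596.6/226 = 0.40464353.
South: Wₕ = 0.47023856; term = 0.47023856²·(1 − 0.20863828)·255/3763 = 0.011858165.
West: Wₕ = 0.13528875; term = 0.13528875²·(1 − 0.05877818)·37.36/305 = 0.002110194.
Sum = 0.41861189.
SE = √(0.41861189) = 0.6470.

0.6470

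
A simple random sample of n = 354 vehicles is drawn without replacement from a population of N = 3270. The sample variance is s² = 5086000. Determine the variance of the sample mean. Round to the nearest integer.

Under SRS without replacement, Var(ȳ) = (1 − f)·s²/n with f = n/N = 354/3270 = 0.10825688.
Var(ȳ) = (1 − 0.10825688)·5086000/354 = 0.89174312·14367.232 = 12811.88.

12812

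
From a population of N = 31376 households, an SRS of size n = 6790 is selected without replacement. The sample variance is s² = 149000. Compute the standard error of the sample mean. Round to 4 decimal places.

Under SRS without replacement, Var(ȳ) = (1 − f)·s²/n with f = n/N = 6790/31376 = 0.21640745.
Var(ȳ) = (1 − 0.21640745)·149000/6790 = 0.78359255·21.944035 = 17.195183.
SE(ȳ) = √(17.195183) = 4.1467.

4.1467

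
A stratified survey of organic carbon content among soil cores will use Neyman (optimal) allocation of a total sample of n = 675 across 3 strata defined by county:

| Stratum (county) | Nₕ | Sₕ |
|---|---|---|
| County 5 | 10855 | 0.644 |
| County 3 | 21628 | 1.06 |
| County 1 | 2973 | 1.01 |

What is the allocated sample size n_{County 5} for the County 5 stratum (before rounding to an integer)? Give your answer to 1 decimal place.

Neyman allocation: nₕ = n·NₕSₕ / Σⱼ NⱼSⱼ.
Σ NⱼSⱼ = 10855·0.644 + 21628·1.06 + 2973·1.01 = 32919.03.
n_{County 5} = 675·10855·0.644 / 32919.03 = 143.3.

143.3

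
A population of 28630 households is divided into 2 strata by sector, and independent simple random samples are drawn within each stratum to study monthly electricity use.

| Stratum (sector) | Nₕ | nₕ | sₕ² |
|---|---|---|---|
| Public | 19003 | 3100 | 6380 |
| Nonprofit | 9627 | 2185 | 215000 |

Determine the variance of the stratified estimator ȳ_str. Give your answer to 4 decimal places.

9.3593

Var(ȳ_str) = Σₕ Wₕ²(1 − fₕ)sₕ²/nₕ with Wₕ = Nₕ/N, N = 28630.
Public: Wₕ = 0.66374432; term = 0.66374432²·(1 − 0.16313214)·6380/3100 = 0.75878287.
Nonprofit: Wₕ = 0.33625568; term = 0.33625568²·(1 − 0.22696583)·215000/2185 = 8.6005249.
Sum = 9.3593078.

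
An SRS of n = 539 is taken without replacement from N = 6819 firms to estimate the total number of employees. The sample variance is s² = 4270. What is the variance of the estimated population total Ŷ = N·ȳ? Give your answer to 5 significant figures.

Var(Ŷ) = N²·Var(ȳ) = N²·(1 − n/N)·s²/n.
f = 539/6819 = 0.07904385; Var(ȳ) = 0.92095615·4270/539 = 7.2958864.
Var(Ŷ) = 6819² · 7.2958864 = 3.3924968 × 10^8.

3.3925 × 10^8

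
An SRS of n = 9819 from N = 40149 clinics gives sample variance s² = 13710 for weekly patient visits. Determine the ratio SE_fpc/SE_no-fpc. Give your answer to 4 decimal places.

f = n/N = 9819/40149 = 0.24456400.
SE_no-fpc = √(s²/n) = 1.1816398; SE_fpc = √((1−f)s²/n) = 1.0270319.
Ratio = √(1−f) = 0.86915821.

0.8692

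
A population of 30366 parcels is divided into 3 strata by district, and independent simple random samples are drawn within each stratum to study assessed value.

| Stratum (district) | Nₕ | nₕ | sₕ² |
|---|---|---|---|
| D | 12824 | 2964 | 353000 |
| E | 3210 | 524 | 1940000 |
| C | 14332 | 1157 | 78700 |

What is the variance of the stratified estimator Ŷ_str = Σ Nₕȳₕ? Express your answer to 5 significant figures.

Var(Ŷ_str) = Σₕ Nₕ²(1 − fₕ)sₕ²/nₕ.
D: 12824²·(1 − 2964/12824)·353000/2964 = 1.5059028 × 10^10.
E: 3210²·(1 − 524/3210)·1940000/524 = 3.1921367 × 10^10.
C: 14332²·(1 − 1157/14332)·78700/1157 = 1.2843956 × 10^10.
Sum = 5.9824351 × 10^10.

5.9824 × 10^10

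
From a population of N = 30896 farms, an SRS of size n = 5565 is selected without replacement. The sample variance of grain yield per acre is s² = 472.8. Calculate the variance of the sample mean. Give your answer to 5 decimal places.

0.06966

Under SRS without replacement, Var(ȳ) = (1 − f)·s²/n with f = n/N = 5565/30896 = 0.18012040.
Var(ȳ) = (1 − 0.18012040)·472.8/5565 = 0.81987960·0.084959569 = 0.069656617.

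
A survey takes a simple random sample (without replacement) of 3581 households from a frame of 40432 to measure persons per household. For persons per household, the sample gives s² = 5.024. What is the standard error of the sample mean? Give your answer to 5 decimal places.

Under SRS without replacement, Var(ȳ) = (1 − f)·s²/n with f = n/N = 3581/40432 = 0.08856846.
Var(ȳ) = (1 − 0.08856846)·5.024/3581 = 0.91143154·0.0014029601 = 0.0012787021.
SE(ȳ) = √(0.0012787021) = 0.03576.

0.03576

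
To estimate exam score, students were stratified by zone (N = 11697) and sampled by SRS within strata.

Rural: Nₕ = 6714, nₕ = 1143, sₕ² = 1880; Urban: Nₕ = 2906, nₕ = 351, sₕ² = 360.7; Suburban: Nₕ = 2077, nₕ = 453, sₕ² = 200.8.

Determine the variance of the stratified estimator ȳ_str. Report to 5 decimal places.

Var(ȳ_str) = Σₕ Wₕ²(1 − fₕ)sₕ²/nₕ with Wₕ = Nₕ/N, N = 11697.
Rural: Wₕ = 0.57399333; term = 0.57399333²·(1 − 0.17024129)·1880/1143 = 0.44965263.
Urban: Wₕ = 0.24843977; term = 0.24843977²·(1 − 0.12078458)·360.7/351 = 0.055766907.
Suburban: Wₕ = 0.17756690; term = 0.17756690²·(1 − 0.21810303)·200.8/453 = 0.010927959.
Sum = 0.5163475.

0.51635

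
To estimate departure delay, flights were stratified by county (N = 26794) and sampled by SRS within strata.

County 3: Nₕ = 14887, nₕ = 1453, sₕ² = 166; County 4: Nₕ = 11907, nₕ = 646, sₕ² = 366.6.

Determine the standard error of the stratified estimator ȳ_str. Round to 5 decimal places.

Var(ȳ_str) = Σₕ Wₕ²(1 − fₕ)sₕ²/nₕ with Wₕ = Nₕ/N, N = 26794.
County 3: Wₕ = 0.55560946; term = 0.55560946²·(1 − 0.09760193)·166/1453 = 0.031825842.
County 4: Wₕ = 0.44439054; term = 0.44439054²·(1 − 0.05425380)·366.6/646 = 0.10598982.
Sum = 0.13781566.
SE = √(0.13781566) = 0.37124.

0.37124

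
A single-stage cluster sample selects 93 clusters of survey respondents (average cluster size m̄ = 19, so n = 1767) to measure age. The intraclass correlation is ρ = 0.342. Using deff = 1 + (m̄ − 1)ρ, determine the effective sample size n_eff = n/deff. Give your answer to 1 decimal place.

246.9

deff = 1 + (19 − 1)·0.342 = 1 + 6.156 = 7.156.
n_eff = 1767 / 7.156 = 246.9.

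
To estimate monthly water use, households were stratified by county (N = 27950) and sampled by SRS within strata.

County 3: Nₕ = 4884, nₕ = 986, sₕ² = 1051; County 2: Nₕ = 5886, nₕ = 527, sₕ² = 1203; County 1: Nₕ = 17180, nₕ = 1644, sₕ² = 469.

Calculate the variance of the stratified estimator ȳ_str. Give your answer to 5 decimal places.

Var(ȳ_str) = Σₕ Wₕ²(1 − fₕ)sₕ²/nₕ with Wₕ = Nₕ/N, N = 27950.
County 3: Wₕ = 0.17474061; term = 0.17474061²·(1 − 0.20188370)·1051/986 = 0.025976442.
County 2: Wₕ = 0.21059034; term = 0.21059034²·(1 − 0.08953449)·1203/527 = 0.092171234.
County 1: Wₕ = 0.61466905; term = 0.61466905²·(1 − 0.09569267)·469/1644 = 0.097469733.
Sum = 0.21561741.

0.21562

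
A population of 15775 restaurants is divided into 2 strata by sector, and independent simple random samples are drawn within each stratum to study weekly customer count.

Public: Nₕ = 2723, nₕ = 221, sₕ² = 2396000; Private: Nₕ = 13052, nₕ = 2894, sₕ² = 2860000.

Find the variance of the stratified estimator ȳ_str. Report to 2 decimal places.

823.34

Var(ȳ_str) = Σₕ Wₕ²(1 − fₕ)sₕ²/nₕ with Wₕ = Nₕ/N, N = 15775.
Public: Wₕ = 0.17261490; term = 0.17261490²·(1 − 0.08116048)·2396000/221 = 296.81835.
Private: Wₕ = 0.82738510; term = 0.82738510²·(1 − 0.22172847)·2860000/2894 = 526.519.
Sum = 823.33735.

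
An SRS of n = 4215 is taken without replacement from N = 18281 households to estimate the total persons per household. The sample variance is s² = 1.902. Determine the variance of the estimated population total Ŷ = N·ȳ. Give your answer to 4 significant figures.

Var(Ŷ) = N²·Var(ȳ) = N²·(1 − n/N)·s²/n.
f = 4215/18281 = 0.23056726; Var(ȳ) = 0.76943274·1.902/4215 = 3.472031 × 10^-4.
Var(Ŷ) = 18281² · (3.472031 × 10^-4) = 116033.53.

116000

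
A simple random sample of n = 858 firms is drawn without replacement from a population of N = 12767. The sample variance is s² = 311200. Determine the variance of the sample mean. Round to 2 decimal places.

338.33

Under SRS without replacement, Var(ȳ) = (1 − f)·s²/n with f = n/N = 858/12767 = 0.06720451.
Var(ȳ) = (1 − 0.06720451)·311200/858 = 0.93279549·362.70396 = 338.32862.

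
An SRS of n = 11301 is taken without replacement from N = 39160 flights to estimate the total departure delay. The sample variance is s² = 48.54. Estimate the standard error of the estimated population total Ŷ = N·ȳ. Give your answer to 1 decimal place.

Var(Ŷ) = N²·Var(ȳ) = N²·(1 − n/N)·s²/n.
f = 11301/39160 = 0.28858529; Var(ȳ) = 0.71141471·48.54/11301 = 0.003055665.
Var(Ŷ) = 39160² · 0.003055665 = 4.6858794 × 10^6.
SE(Ŷ) = √(4.6858794 × 10^6) = 2164.7.

2164.7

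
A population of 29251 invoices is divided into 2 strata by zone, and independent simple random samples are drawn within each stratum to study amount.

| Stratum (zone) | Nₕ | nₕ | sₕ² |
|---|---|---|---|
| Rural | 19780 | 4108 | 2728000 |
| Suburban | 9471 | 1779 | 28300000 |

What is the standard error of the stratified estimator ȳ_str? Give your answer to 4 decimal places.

Var(ȳ_str) = Σₕ Wₕ²(1 − fₕ)sₕ²/nₕ with Wₕ = Nₕ/N, N = 29251.
Rural: Wₕ = 0.67621620; term = 0.67621620²·(1 − 0.20768453)·2728000/4108 = 240.59312.
Suburban: Wₕ = 0.32378380; term = 0.32378380²·(1 − 0.18783655)·28300000/1779 = 1354.4537.
Sum = 1595.0468.
SE = √(1595.0468) = 39.9380.

39.9380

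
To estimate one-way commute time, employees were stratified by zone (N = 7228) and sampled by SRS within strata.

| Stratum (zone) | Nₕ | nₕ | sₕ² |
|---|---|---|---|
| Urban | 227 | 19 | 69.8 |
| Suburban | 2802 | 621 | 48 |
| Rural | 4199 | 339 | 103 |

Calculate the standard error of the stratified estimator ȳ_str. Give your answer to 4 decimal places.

0.3265

Var(ȳ_str) = Σₕ Wₕ²(1 − fₕ)sₕ²/nₕ with Wₕ = Nₕ/N, N = 7228.
Urban: Wₕ = 0.03140564; term = 0.03140564²·(1 − 0.08370044)·69.8/19 = 0.0033201272.
Suburban: Wₕ = 0.38765910; term = 0.38765910²·(1 − 0.22162741)·48/621 = 0.0090414305.
Rural: Wₕ = 0.58093525; term = 0.58093525²·(1 − 0.08073351)·103/339 = 0.094261516.
Sum = 0.10662307.
SE = √(0.10662307) = 0.3265.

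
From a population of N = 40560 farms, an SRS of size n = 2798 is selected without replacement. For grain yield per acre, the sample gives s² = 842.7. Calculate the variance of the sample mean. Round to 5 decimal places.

0.28040

Under SRS without replacement, Var(ȳ) = (1 − f)·s²/n with f = n/N = 2798/40560 = 0.06898422.
Var(ȳ) = (1 − 0.06898422)·842.7/2798 = 0.93101578·0.30117941 = 0.28040279.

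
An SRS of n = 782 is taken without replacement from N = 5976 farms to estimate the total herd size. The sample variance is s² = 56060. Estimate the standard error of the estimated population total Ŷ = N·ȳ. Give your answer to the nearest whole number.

Var(Ŷ) = N²·Var(ȳ) = N²·(1 − n/N)·s²/n.
f = 782/5976 = 0.13085676; Var(ȳ) = 0.86914324·56060/782 = 62.307123.
Var(Ŷ) = 5976² · 62.307123 = 2.2251479 × 10^9.
SE(Ŷ) = √(2.2251479 × 10^9) = 47171.

47171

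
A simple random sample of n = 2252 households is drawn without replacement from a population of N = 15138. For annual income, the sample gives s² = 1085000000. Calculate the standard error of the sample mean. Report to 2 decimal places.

640.41

Under SRS without replacement, Var(ȳ) = (1 − f)·s²/n with f = n/N = 2252/15138 = 0.14876470.
Var(ȳ) = (1 − 0.14876470)·1085000000/2252 = 0.85123530·481793.96 = 410120.03.
SE(ȳ) = √(410120.03) = 640.41.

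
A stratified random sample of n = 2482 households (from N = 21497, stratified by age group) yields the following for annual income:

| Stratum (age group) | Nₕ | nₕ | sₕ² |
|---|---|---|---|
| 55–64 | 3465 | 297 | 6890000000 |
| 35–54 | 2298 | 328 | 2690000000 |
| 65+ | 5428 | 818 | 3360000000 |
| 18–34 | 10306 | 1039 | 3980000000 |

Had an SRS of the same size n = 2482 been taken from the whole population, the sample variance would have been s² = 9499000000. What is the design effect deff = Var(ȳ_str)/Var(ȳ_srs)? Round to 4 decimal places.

0.4861

Var(ȳ_str) = Σ Wₕ²(1−fₕ)sₕ²/nₕ with Wₕ = Nₕ/21497:
  55–64: (3465/21497)²·(1−297/3465)·6890000000/297 = 551055.67
  35–54: (2298/21497)²·(1−328/2298)·2690000000/328 = 80341.322
  65+: (5428/21497)²·(1−818/5428)·3360000000/818 = 222418.56
  18–34: (10306/21497)²·(1−1039/10306)·3980000000/1039 = 791664.39
  → Var(ȳ_str) = 1.6454799 × 10^6.
Var(ȳ_srs) = (1 − 2482/21497)·9499000000/2482 = 3.3852799 × 10^6.
deff = (1.6454799 × 10^6) / (3.3852799 × 10^6) = 0.4861.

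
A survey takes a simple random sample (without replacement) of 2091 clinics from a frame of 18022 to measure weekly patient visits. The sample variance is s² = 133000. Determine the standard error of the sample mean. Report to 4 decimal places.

Under SRS without replacement, Var(ȳ) = (1 − f)·s²/n with f = n/N = 2091/18022 = 0.11602486.
Var(ȳ) = (1 − 0.11602486)·133000/2091 = 0.88397514·63.60593 = 56.226061.
SE(ȳ) = √(56.226061) = 7.4984.

7.4984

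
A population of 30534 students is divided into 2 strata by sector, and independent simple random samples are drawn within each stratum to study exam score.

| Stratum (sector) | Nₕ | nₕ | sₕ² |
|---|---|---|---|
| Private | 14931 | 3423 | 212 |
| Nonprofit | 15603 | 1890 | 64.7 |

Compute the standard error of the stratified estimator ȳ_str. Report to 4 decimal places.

0.1388

Var(ȳ_str) = Σₕ Wₕ²(1 − fₕ)sₕ²/nₕ with Wₕ = Nₕ/N, N = 30534.
Private: Wₕ = 0.48899587; term = 0.48899587²·(1 − 0.22925457)·212/3423 = 0.011414327.
Nonprofit: Wₕ = 0.51100413; term = 0.51100413²·(1 − 0.12113055)·64.7/1890 = 0.0078562566.
Sum = 0.019270584.
SE = √(0.019270584) = 0.1388.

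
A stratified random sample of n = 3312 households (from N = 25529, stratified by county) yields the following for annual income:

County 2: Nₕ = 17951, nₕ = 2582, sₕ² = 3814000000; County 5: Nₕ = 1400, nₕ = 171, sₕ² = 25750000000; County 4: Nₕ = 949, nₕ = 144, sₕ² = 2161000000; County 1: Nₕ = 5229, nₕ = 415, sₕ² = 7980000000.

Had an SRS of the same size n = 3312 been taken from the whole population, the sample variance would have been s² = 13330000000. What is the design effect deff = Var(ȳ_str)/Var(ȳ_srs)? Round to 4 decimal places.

Var(ȳ_str) = Σ Wₕ²(1−fₕ)sₕ²/nₕ with Wₕ = Nₕ/25529:
  County 2: (17951/25529)²·(1−2582/17951)·3814000000/2582 = 625303.85
  County 5: (1400/25529)²·(1−171/1400)·25750000000/171 = 397551.54
  County 4: (949/25529)²·(1−144/949)·2161000000/144 = 17590.847
  County 1: (5229/25529)²·(1−415/5229)·7980000000/415 = 742697.42
  → Var(ȳ_str) = 1.7831437 × 10^6.
Var(ȳ_srs) = (1 − 3312/25529)·13330000000/3312 = 3.5026072 × 10^6.
deff = (1.7831437 × 10^6) / (3.5026072 × 10^6) = 0.5091.

0.5091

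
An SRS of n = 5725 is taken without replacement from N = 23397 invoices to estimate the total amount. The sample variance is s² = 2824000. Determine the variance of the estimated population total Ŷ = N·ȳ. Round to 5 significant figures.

2.0396 × 10^11

Var(Ŷ) = N²·Var(ȳ) = N²·(1 − n/N)·s²/n.
f = 5725/23397 = 0.24468949; Var(ȳ) = 0.75531051·2824000/5725 = 372.57587.
Var(Ŷ) = 23397² · 372.57587 = 2.0395534 × 10^11.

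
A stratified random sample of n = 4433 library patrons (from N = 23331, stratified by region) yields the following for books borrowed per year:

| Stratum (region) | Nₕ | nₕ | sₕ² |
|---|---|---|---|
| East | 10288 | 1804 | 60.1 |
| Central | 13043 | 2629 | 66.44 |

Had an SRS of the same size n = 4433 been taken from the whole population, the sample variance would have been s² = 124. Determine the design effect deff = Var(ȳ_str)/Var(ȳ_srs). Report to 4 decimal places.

Var(ȳ_str) = Σ Wₕ²(1−fₕ)sₕ²/nₕ with Wₕ = Nₕ/23331:
  East: (10288/23331)²·(1−1804/10288)·60.1/1804 = 0.0053419872
  Central: (13043/23331)²·(1−2629/13043)·66.44/2629 = 0.006306195
  → Var(ȳ_str) = 0.011648182.
Var(ȳ_srs) = (1 − 4433/23331)·124/4433 = 0.022657211.
deff = 0.011648182 / 0.022657211 = 0.5141.

0.5141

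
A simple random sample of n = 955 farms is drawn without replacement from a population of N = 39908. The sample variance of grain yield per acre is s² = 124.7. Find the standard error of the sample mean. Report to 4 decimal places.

0.3570

Under SRS without replacement, Var(ȳ) = (1 − f)·s²/n with f = n/N = 955/39908 = 0.02393004.
Var(ȳ) = (1 − 0.02393004)·124.7/955 = 0.97606996·0.13057592 = 0.12745123.
SE(ȳ) = √(0.12745123) = 0.3570.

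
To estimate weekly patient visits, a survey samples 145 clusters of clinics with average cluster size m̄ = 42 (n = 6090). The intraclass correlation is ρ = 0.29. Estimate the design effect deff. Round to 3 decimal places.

12.890

deff = 1 + (42 − 1)·0.29 = 1 + 11.89 = 12.89.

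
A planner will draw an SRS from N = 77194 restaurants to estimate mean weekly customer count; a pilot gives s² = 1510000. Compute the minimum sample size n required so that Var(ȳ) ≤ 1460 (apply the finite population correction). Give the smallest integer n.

1021

Without fpc, n₀ = s²/D = 1510000/1460 = 1034.2466.
With fpc, (1 − n/N)·s²/n ≤ D requires n ≥ n₀/(1 + n₀/N) = 1034.2466/(1 + 1034.2466/77194) = 1020.5729.
Rounding up, n = 1021.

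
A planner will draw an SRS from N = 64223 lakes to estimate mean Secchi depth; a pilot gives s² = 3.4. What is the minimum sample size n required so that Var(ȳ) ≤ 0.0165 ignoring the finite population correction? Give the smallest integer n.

Without fpc, n₀ = s²/D = 3.4/0.0165 = 206.0606.
Rounding up, n = 207.

207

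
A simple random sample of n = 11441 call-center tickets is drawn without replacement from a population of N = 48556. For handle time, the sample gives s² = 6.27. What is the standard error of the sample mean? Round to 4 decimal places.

0.0205

Under SRS without replacement, Var(ȳ) = (1 − f)·s²/n with f = n/N = 11441/48556 = 0.23562485.
Var(ȳ) = (1 − 0.23562485)·6.27/11441 = 0.76437515·5.4802902 × 10^-4 = 4.1889977 × 10^-4.
SE(ȳ) = √(4.1889977 × 10^-4) = 0.0205.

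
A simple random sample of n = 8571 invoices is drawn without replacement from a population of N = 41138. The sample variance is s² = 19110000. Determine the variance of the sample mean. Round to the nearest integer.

1765

Under SRS without replacement, Var(ȳ) = (1 − f)·s²/n with f = n/N = 8571/41138 = 0.20834751.
Var(ȳ) = (1 − 0.20834751)·19110000/8571 = 0.79165249·2229.6115 = 1765.0775.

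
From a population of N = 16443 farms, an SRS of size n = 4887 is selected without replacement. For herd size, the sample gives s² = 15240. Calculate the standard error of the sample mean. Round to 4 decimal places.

1.4804

Under SRS without replacement, Var(ȳ) = (1 − f)·s²/n with f = n/N = 4887/16443 = 0.29720854.
Var(ȳ) = (1 − 0.29720854)·15240/4887 = 0.70279146·3.1184776 = 2.1916394.
SE(ȳ) = √(2.1916394) = 1.4804.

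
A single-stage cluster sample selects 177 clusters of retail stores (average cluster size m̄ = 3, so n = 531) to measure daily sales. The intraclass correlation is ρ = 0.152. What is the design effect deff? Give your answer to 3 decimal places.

deff = 1 + (3 − 1)·0.152 = 1 + 0.304 = 1.304.

1.304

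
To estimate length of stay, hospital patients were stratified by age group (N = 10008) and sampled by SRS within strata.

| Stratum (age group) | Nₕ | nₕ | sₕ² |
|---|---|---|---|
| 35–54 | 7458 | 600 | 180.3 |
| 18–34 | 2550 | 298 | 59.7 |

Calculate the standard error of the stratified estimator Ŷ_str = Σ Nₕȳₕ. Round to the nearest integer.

4064

Var(Ŷ_str) = Σₕ Nₕ²(1 − fₕ)sₕ²/nₕ.
35–54: 7458²·(1 − 600/7458)·180.3/600 = 1.5369663 × 10^7.
18–34: 2550²·(1 − 298/2550)·59.7/298 = 1.150447 × 10^6.
Sum = 1.652011 × 10^7.
SE = √(1.652011 × 10^7) = 4064.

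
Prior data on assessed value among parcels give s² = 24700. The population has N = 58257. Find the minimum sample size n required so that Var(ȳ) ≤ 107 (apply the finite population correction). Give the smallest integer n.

230

Without fpc, n₀ = s²/D = 24700/107 = 230.8411.
With fpc, (1 − n/N)·s²/n ≤ D requires n ≥ n₀/(1 + n₀/N) = 230.8411/(1 + 230.8411/58257) = 229.9300.
Rounding up, n = 230.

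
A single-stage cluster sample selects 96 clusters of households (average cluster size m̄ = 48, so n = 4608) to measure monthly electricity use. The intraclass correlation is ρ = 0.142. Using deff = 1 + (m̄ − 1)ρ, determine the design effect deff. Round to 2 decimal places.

7.67

deff = 1 + (48 − 1)·0.142 = 1 + 6.674 = 7.674.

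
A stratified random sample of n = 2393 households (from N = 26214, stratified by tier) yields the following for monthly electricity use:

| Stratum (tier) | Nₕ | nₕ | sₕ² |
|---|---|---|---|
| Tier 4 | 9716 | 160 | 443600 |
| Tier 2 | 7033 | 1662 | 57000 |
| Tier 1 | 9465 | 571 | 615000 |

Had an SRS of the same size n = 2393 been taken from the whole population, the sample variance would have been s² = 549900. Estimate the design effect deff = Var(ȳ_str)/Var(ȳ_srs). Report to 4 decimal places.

2.4348

Var(ȳ_str) = Σ Wₕ²(1−fₕ)sₕ²/nₕ with Wₕ = Nₕ/26214:
  Tier 4: (9716/26214)²·(1−160/9716)·443600/160 = 374.60072
  Tier 2: (7033/26214)²·(1−1662/7033)·57000/1662 = 1.8852677
  Tier 1: (9465/26214)²·(1−571/9465)·615000/571 = 131.94416
  → Var(ȳ_str) = 508.43015.
Var(ȳ_srs) = (1 − 2393/26214)·549900/2393 = 208.8179.
deff = 508.43015 / 208.8179 = 2.4348.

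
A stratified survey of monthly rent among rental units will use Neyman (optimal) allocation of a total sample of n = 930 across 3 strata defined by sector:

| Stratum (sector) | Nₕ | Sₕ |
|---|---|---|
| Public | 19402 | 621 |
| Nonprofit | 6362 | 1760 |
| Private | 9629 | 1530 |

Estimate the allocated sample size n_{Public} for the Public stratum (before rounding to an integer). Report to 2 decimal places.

Neyman allocation: nₕ = n·NₕSₕ / Σⱼ NⱼSⱼ.
Σ NⱼSⱼ = 19402·621 + 6362·1760 + 9629·1530 = 3.7978132 × 10^7.
n_{Public} = 930·19402·621 / (3.7978132 × 10^7) = 295.04.

295.04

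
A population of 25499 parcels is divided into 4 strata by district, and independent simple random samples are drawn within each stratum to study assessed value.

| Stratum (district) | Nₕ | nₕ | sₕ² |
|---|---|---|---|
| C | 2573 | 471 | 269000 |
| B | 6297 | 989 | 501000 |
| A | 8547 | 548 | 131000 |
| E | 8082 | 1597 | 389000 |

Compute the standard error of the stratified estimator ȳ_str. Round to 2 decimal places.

8.69

Var(ȳ_str) = Σₕ Wₕ²(1 − fₕ)sₕ²/nₕ with Wₕ = Nₕ/N, N = 25499.
C: Wₕ = 0.10090592; term = 0.10090592²·(1 − 0.18305480)·269000/471 = 4.7506996.
B: Wₕ = 0.24695086; term = 0.24695086²·(1 − 0.15705892)·501000/989 = 26.041125.
A: Wₕ = 0.33518962; term = 0.33518962²·(1 − 0.06411606)·131000/548 = 25.135865.
E: Wₕ = 0.31695361; term = 0.31695361²·(1 − 0.19759960)·389000/1597 = 19.634833.
Sum = 75.562523.
SE = √(75.562523) = 8.69.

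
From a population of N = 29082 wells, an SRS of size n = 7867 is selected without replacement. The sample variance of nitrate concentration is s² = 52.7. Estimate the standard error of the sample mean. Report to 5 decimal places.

Under SRS without replacement, Var(ȳ) = (1 − f)·s²/n with f = n/N = 7867/29082 = 0.27051097.
Var(ȳ) = (1 − 0.27051097)·52.7/7867 = 0.72948903·0.0066988687 = 0.0048867512.
SE(ȳ) = √(0.0048867512) = 0.06991.

0.06991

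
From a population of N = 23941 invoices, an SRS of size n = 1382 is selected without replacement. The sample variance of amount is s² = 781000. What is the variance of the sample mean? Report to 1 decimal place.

532.5

Under SRS without replacement, Var(ȳ) = (1 − f)·s²/n with f = n/N = 1382/23941 = 0.05772524.
Var(ȳ) = (1 − 0.05772524)·781000/1382 = 0.94227476·565.12301 = 532.50115.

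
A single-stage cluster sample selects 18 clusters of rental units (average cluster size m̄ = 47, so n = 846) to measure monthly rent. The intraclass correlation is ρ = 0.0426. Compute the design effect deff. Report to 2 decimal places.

2.96

deff = 1 + (47 − 1)·0.0426 = 1 + 1.9596 = 2.9596.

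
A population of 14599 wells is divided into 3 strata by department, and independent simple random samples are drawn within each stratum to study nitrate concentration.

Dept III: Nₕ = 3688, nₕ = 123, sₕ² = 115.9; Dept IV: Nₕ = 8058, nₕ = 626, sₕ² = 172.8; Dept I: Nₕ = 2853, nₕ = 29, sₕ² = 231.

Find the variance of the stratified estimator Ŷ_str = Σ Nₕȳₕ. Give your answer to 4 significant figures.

Var(Ŷ_str) = Σₕ Nₕ²(1 − fₕ)sₕ²/nₕ.
Dept III: 3688²·(1 − 123/3688)·115.9/123 = 1.2388787 × 10^7.
Dept IV: 8058²·(1 − 626/8058)·172.8/626 = 1.6531123 × 10^7.
Dept I: 2853²·(1 − 29/2853)·231/29 = 6.4177153 × 10^7.
Sum = 9.3097063 × 10^7.

9.310 × 10^7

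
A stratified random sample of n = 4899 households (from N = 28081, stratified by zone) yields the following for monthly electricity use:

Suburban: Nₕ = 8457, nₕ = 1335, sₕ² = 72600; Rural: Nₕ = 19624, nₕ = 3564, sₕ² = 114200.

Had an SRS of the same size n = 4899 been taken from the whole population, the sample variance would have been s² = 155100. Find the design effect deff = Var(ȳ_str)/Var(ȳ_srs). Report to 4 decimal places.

Var(ȳ_str) = Σ Wₕ²(1−fₕ)sₕ²/nₕ with Wₕ = Nₕ/28081:
  Suburban: (8457/28081)²·(1−1335/8457)·72600/1335 = 4.1538281
  Rural: (19624/28081)²·(1−3564/19624)·114200/3564 = 12.806674
  → Var(ȳ_str) = 16.960502.
Var(ȳ_srs) = (1 − 4899/28081)·155100/4899 = 26.136215.
deff = 16.960502 / 26.136215 = 0.6489.

0.6489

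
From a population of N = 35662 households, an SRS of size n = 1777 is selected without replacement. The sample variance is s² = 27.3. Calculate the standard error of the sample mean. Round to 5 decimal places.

Under SRS without replacement, Var(ȳ) = (1 − f)·s²/n with f = n/N = 1777/35662 = 0.04982895.
Var(ȳ) = (1 − 0.04982895)·27.3/1777 = 0.95017105·0.015362971 = 0.014597451.
SE(ȳ) = √(0.014597451) = 0.12082.

0.12082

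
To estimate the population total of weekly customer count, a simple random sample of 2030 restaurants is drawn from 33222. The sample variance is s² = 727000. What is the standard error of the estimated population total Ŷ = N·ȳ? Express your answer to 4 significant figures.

Var(Ŷ) = N²·Var(ȳ) = N²·(1 − n/N)·s²/n.
f = 2030/33222 = 0.06110409; Var(ȳ) = 0.93889591·727000/2030 = 336.24499.
Var(Ŷ) = 33222² · 336.24499 = 3.7111403 × 10^11.
SE(Ŷ) = √(3.7111403 × 10^11) = 609200.

609200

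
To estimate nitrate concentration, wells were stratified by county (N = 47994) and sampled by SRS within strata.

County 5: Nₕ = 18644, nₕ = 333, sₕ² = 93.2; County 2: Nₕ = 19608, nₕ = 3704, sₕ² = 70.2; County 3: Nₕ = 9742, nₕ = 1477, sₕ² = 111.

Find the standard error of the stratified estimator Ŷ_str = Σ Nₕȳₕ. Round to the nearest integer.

10369

Var(Ŷ_str) = Σₕ Nₕ²(1 − fₕ)sₕ²/nₕ.
County 5: 18644²·(1 − 333/18644)·93.2/333 = 9.5548272 × 10^7.
County 2: 19608²·(1 − 3704/19608)·70.2/3704 = 5.9102493 × 10^6.
County 3: 9742²·(1 − 1477/9742)·111/1477 = 6.051088 × 10^6.
Sum = 1.0750961 × 10^8.
SE = √(1.0750961 × 10^8) = 10369.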